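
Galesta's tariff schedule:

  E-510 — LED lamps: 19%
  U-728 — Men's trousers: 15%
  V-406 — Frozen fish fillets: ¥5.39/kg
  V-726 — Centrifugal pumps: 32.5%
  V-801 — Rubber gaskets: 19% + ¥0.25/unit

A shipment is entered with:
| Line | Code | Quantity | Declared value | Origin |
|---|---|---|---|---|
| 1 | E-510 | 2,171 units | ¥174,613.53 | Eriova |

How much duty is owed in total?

¥33,176.57

Line 1 (E-510, Eriova, 2,171 units, ¥174,613.53):
Base rate for E-510 is 19%.
Duty = ¥174,613.53 × 19% = ¥33,176.57.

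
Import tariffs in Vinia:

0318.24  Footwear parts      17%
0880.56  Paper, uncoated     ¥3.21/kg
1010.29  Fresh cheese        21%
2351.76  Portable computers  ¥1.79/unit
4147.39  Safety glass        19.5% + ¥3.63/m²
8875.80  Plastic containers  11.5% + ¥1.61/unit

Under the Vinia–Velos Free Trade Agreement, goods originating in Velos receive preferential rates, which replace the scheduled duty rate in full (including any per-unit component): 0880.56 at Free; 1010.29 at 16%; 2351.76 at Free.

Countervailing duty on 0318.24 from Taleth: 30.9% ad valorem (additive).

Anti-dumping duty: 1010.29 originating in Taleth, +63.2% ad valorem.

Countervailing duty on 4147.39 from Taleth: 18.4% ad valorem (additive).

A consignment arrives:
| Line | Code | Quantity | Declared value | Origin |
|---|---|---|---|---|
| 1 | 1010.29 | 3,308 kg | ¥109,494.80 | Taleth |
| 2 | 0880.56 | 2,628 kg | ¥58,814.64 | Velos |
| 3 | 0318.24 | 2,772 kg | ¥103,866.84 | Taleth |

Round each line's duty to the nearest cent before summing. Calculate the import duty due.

Line 1 (1010.29, Taleth, 3,308 kg, ¥109,494.80):
Base rate for 1010.29 is 21%.
1010.29 has an FTA preferential rate, but origin Taleth is not Velos; base rate stands.
Additional duty on 1010.29 from Taleth: +63.2%. Applied ad valorem rate: 21% + 63.2% = 84.2%.
Duty = ¥109,494.80 × 84.2% = ¥92,194.62.
Line 2 (0880.56, Velos, 2,628 kg, ¥58,814.64):
Base rate for 0880.56 is ¥3.21/kg.
Origin Velos qualifies under the Vinia–Velos agreement and 0880.56 is covered: preferential rate Free applies instead.
Duty = ¥58,814.64 × 0% = ¥0.00.
Line 3 (0318.24, Taleth, 2,772 kg, ¥103,866.84):
Base rate for 0318.24 is 17%.
Additional duty on 0318.24 from Taleth: +30.9%. Applied ad valorem rate: 17% + 30.9% = 47.9%.
Duty = ¥103,866.84 × 47.9% = ¥49,752.22.
Total = ¥92,194.62 + ¥0.00 + ¥49,752.22 = ¥141,946.84.

¥141,946.84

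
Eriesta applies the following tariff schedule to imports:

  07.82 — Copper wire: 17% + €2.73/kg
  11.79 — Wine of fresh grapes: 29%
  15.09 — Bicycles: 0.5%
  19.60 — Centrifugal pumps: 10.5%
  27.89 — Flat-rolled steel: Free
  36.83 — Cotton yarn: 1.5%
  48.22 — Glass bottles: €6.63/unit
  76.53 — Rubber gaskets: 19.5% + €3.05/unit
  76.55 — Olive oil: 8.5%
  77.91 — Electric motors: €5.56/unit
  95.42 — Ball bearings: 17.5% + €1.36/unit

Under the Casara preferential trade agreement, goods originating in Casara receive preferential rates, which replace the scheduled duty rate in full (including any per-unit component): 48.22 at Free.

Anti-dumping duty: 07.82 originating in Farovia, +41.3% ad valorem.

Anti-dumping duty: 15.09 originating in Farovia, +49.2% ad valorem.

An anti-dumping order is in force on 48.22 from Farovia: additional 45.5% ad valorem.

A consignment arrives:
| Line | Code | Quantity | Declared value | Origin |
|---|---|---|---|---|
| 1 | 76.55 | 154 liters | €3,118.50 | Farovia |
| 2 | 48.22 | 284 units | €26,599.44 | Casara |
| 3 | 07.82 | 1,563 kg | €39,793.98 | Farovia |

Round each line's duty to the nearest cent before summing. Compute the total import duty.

€27,731.95

Line 1 (76.55, Farovia, 154 liters, €3,118.50):
Base rate for 76.55 is 8.5%.
Duty = €3,118.50 × 8.5% = €265.07.
Line 2 (48.22, Casara, 284 units, €26,599.44):
Base rate for 48.22 is €6.63/unit.
Origin Casara qualifies under the Eriesta–Casara agreement and 48.22 is covered: preferential rate Free applies instead.
The additional-duty order on 48.22 targets Farovia, not Casara; it does not apply.
Duty = €26,599.44 × 0% = €0.00.
Line 3 (07.82, Farovia, 1,563 kg, €39,793.98):
Base rate for 07.82 is 17% + €2.73/kg.
Additional duty on 07.82 from Farovia: +41.3%. Applied ad valorem rate: 17% + 41.3% = 58.3%.
Duty = €39,793.98 × 58.3% + 1,563 × €2.73 = €27,466.88.
Total = €265.07 + €0.00 + €27,466.88 = €27,731.95.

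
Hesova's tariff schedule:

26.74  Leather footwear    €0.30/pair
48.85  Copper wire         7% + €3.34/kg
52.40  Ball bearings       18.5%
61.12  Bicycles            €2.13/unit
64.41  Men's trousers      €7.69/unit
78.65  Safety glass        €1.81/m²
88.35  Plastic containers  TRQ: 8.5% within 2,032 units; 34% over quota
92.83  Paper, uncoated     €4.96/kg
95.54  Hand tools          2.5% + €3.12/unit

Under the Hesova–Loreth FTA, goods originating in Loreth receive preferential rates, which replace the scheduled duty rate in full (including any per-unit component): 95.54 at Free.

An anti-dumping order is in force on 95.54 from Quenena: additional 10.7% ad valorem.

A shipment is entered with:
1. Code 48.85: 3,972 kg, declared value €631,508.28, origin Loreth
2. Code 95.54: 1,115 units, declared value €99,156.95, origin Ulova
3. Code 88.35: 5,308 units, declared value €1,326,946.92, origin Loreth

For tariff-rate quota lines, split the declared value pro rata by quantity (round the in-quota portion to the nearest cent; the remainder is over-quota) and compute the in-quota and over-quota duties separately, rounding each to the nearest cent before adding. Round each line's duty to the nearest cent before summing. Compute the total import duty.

Line 1 (48.85, Loreth, 3,972 kg, €631,508.28):
Base rate for 48.85 is 7% + €3.34/kg.
Origin Loreth is the FTA partner but 48.85 is not on the preference list; base rate stands.
Duty = €631,508.28 × 7% + 3,972 × €3.34 = €57,472.06.
Line 2 (95.54, Ulova, 1,115 units, €99,156.95):
Base rate for 95.54 is 2.5% + €3.12/unit.
95.54 has an FTA preferential rate, but origin Ulova is not Loreth; base rate stands.
The additional-duty order on 95.54 targets Quenena, not Ulova; it does not apply.
Duty = €99,156.95 × 2.5% + 1,115 × €3.12 = €5,957.72.
Line 3 (88.35, Loreth, 5,308 units, €1,326,946.92):
Code 88.35 is under a tariff-rate quota (threshold 2,032 units). In-quota: 2,032 units at 8.5%; over-quota: 3,276 units at 34%.
Pro-rata value split: in-quota = €1,326,946.92 × 2,032/5,308 = €507,979.68; over-quota = €1,326,946.92 − €507,979.68 = €818,967.24.
In-quota duty = €507,979.68 × 8.5% = €43,178.27. Over-quota duty = €818,967.24 × 34% = €278,448.86.
Line duty = €43,178.27 + €278,448.86 = €321,627.13.
Total = €57,472.06 + €5,957.72 + €321,627.13 = €385,056.91.

€385,056.91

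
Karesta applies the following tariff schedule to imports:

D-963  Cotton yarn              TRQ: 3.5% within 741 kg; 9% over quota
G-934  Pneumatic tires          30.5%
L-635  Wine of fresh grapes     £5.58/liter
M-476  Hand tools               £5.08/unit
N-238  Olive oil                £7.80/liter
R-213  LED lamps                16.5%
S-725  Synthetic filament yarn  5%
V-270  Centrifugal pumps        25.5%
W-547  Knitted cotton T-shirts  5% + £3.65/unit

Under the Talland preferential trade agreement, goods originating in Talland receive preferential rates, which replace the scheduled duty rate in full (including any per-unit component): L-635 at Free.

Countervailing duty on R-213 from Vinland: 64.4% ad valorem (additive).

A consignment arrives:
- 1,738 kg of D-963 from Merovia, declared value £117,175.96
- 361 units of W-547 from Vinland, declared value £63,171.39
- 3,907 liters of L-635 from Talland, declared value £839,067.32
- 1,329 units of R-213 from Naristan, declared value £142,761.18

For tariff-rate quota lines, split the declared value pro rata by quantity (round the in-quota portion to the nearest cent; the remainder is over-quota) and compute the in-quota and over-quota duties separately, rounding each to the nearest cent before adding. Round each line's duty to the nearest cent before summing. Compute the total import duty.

Line 1 (D-963, Merovia, 1,738 kg, £117,175.96):
Code D-963 is under a tariff-rate quota (threshold 741 kg). In-quota: 741 kg at 3.5%; over-quota: 997 kg at 9%.
Pro-rata value split: in-quota = £117,175.96 × 741/1,738 = £49,958.22; over-quota = £117,175.96 − £49,958.22 = £67,217.74.
In-quota duty = £49,958.22 × 3.5% = £1,748.54. Over-quota duty = £67,217.74 × 9% = £6,049.60.
Line duty = £1,748.54 + £6,049.60 = £7,798.14.
Line 2 (W-547, Vinland, 361 units, £63,171.39):
Base rate for W-547 is 5% + £3.65/unit.
Duty = £63,171.39 × 5% + 361 × £3.65 = £4,476.22.
Line 3 (L-635, Talland, 3,907 liters, £839,067.32):
Base rate for L-635 is £5.58/liter.
Origin Talland qualifies under the Karesta–Talland agreement and L-635 is covered: preferential rate Free applies instead.
Duty = £839,067.32 × 0% = £0.00.
Line 4 (R-213, Naristan, 1,329 units, £142,761.18):
Base rate for R-213 is 16.5%.
The additional-duty order on R-213 targets Vinland, not Naristan; it does not apply.
Duty = £142,761.18 × 16.5% = £23,555.59.
Total = £7,798.14 + £4,476.22 + £0.00 + £23,555.59 = £35,829.95.

£35,829.95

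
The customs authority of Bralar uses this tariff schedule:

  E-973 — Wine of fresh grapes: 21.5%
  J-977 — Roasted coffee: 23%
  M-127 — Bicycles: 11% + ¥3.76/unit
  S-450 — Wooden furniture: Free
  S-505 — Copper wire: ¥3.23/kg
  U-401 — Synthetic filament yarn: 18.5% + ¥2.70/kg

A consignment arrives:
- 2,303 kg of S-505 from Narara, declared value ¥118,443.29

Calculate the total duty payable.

¥7,438.69

Line 1 (S-505, Narara, 2,303 kg, ¥118,443.29):
Base rate for S-505 is ¥3.23/kg.
Duty = 2,303 × ¥3.23 = ¥7,438.69.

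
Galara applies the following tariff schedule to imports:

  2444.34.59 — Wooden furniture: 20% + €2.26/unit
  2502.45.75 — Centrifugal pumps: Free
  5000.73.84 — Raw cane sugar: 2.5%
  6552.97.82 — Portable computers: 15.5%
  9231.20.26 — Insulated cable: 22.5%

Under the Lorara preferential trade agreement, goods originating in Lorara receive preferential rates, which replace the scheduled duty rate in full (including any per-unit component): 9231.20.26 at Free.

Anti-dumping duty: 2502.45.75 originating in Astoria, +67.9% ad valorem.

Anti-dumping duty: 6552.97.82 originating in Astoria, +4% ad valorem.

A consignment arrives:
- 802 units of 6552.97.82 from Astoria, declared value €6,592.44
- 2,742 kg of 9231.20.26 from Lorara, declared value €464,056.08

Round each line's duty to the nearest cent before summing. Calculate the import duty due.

Line 1 (6552.97.82, Astoria, 802 units, €6,592.44):
Base rate for 6552.97.82 is 15.5%.
Additional duty on 6552.97.82 from Astoria: +4%. Applied ad valorem rate: 15.5% + 4% = 19.5%.
Duty = €6,592.44 × 19.5% = €1,285.53.
Line 2 (9231.20.26, Lorara, 2,742 kg, €464,056.08):
Base rate for 9231.20.26 is 22.5%.
Origin Lorara qualifies under the Galara–Lorara agreement and 9231.20.26 is covered: preferential rate Free applies instead.
Duty = €464,056.08 × 0% = €0.00.
Total = €1,285.53 + €0.00 = €1,285.53.

€1,285.53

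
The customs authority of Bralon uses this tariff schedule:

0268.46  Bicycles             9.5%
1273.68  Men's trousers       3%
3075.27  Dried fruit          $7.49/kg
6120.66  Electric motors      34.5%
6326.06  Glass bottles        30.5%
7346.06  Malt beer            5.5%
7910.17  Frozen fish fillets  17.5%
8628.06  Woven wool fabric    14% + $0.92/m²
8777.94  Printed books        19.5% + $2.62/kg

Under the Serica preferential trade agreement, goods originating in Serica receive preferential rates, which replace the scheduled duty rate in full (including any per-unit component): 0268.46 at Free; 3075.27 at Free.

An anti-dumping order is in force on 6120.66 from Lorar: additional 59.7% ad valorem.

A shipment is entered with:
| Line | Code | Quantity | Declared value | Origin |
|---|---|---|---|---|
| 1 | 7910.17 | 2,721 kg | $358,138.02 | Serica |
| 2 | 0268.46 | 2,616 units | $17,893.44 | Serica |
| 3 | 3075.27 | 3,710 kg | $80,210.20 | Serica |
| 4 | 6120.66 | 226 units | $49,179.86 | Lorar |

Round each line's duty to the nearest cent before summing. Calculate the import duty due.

$109,001.58

Line 1 (7910.17, Serica, 2,721 kg, $358,138.02):
Base rate for 7910.17 is 17.5%.
Origin Serica is the FTA partner but 7910.17 is not on the preference list; base rate stands.
Duty = $358,138.02 × 17.5% = $62,674.15.
Line 2 (0268.46, Serica, 2,616 units, $17,893.44):
Base rate for 0268.46 is 9.5%.
Origin Serica qualifies under the Bralon–Serica agreement and 0268.46 is covered: preferential rate Free applies instead.
Duty = $17,893.44 × 0% = $0.00.
Line 3 (3075.27, Serica, 3,710 kg, $80,210.20):
Base rate for 3075.27 is $7.49/kg.
Origin Serica qualifies under the Bralon–Serica agreement and 3075.27 is covered: preferential rate Free applies instead.
Duty = $80,210.20 × 0% = $0.00.
Line 4 (6120.66, Lorar, 226 units, $49,179.86):
Base rate for 6120.66 is 34.5%.
Additional duty on 6120.66 from Lorar: +59.7%. Applied ad valorem rate: 34.5% + 59.7% = 94.2%.
Duty = $49,179.86 × 94.2% = $46,327.43.
Total = $62,674.15 + $0.00 + $0.00 + $46,327.43 = $109,001.58.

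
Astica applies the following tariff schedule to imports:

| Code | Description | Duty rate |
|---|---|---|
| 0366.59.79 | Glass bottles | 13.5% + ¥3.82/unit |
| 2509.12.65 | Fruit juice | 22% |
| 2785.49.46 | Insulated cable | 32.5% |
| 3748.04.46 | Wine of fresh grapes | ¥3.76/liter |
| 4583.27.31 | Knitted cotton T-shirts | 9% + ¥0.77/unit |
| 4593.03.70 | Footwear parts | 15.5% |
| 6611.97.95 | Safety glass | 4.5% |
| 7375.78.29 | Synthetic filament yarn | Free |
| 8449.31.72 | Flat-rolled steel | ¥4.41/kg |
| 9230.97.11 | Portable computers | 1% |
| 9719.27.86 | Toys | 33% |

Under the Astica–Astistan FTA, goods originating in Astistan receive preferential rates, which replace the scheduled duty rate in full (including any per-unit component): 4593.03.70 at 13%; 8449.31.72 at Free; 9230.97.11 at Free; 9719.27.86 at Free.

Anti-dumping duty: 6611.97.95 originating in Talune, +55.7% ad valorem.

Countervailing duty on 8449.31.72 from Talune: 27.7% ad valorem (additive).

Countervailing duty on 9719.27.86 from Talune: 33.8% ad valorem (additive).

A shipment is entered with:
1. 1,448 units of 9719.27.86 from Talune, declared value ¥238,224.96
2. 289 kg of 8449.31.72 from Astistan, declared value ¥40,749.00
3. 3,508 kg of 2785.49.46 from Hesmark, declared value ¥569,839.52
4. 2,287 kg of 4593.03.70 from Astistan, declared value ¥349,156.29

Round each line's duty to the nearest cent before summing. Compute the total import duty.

Line 1 (9719.27.86, Talune, 1,448 units, ¥238,224.96):
Base rate for 9719.27.86 is 33%.
9719.27.86 has an FTA preferential rate, but origin Talune is not Astistan; base rate stands.
Additional duty on 9719.27.86 from Talune: +33.8%. Applied ad valorem rate: 33% + 33.8% = 66.8%.
Duty = ¥238,224.96 × 66.8% = ¥159,134.27.
Line 2 (8449.31.72, Astistan, 289 kg, ¥40,749.00):
Base rate for 8449.31.72 is ¥4.41/kg.
Origin Astistan qualifies under the Astica–Astistan agreement and 8449.31.72 is covered: preferential rate Free applies instead.
The additional-duty order on 8449.31.72 targets Talune, not Astistan; it does not apply.
Duty = ¥40,749.00 × 0% = ¥0.00.
Line 3 (2785.49.46, Hesmark, 3,508 kg, ¥569,839.52):
Base rate for 2785.49.46 is 32.5%.
Duty = ¥569,839.52 × 32.5% = ¥185,197.84.
Line 4 (4593.03.70, Astistan, 2,287 kg, ¥349,156.29):
Base rate for 4593.03.70 is 15.5%.
Origin Astistan qualifies under the Astica–Astistan agreement and 4593.03.70 is covered: preferential rate 13% applies instead.
Duty = ¥349,156.29 × 13% = ¥45,390.32.
Total = ¥159,134.27 + ¥0.00 + ¥185,197.84 + ¥45,390.32 = ¥389,722.43.

¥389,722.43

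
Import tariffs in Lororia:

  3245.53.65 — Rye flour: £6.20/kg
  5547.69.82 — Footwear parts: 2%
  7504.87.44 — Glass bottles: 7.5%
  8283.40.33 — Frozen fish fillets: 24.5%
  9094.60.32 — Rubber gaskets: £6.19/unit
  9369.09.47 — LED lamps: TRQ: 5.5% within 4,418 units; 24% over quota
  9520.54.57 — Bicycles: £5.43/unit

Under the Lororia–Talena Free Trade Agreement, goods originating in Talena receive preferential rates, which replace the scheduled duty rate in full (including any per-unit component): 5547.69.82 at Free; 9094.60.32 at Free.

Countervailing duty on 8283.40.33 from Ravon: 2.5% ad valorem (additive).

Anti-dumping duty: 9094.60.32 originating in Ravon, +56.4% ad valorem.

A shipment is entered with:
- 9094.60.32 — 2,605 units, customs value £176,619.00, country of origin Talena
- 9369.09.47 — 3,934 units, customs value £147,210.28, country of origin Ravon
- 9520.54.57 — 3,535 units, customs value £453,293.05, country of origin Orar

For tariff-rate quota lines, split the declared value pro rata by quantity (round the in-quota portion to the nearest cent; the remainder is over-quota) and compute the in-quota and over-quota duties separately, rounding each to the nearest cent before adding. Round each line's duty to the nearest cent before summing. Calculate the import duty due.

£27,291.62

Line 1 (9094.60.32, Talena, 2,605 units, £176,619.00):
Base rate for 9094.60.32 is £6.19/unit.
Origin Talena qualifies under the Lororia–Talena agreement and 9094.60.32 is covered: preferential rate Free applies instead.
The additional-duty order on 9094.60.32 targets Ravon, not Talena; it does not apply.
Duty = £176,619.00 × 0% = £0.00.
Line 2 (9369.09.47, Ravon, 3,934 units, £147,210.28):
Code 9369.09.47 is under a tariff-rate quota (threshold 4,418 units). Quantity 3,934 units is within the quota, so the in-quota rate 5.5% applies to the full value.
Duty = £147,210.28 × 5.5% = £8,096.57.
Line 3 (9520.54.57, Orar, 3,535 units, £453,293.05):
Base rate for 9520.54.57 is £5.43/unit.
Duty = 3,535 × £5.43 = £19,195.05.
Total = £0.00 + £8,096.57 + £19,195.05 = £27,291.62.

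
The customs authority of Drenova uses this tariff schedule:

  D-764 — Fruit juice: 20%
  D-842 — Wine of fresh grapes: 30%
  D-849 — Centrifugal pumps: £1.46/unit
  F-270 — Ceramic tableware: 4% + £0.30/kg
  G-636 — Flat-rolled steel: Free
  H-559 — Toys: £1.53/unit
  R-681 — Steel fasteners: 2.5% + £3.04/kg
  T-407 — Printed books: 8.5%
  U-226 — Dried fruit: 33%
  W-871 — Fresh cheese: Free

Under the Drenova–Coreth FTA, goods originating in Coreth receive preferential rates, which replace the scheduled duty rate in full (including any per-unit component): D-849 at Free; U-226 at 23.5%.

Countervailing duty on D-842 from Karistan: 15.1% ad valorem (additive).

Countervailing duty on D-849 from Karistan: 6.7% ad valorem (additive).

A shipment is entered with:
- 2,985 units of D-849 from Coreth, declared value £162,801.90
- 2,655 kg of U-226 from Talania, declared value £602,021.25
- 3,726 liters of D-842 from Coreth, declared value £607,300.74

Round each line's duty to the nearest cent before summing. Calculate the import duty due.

Line 1 (D-849, Coreth, 2,985 units, £162,801.90):
Base rate for D-849 is £1.46/unit.
Origin Coreth qualifies under the Drenova–Coreth agreement and D-849 is covered: preferential rate Free applies instead.
The additional-duty order on D-849 targets Karistan, not Coreth; it does not apply.
Duty = £162,801.90 × 0% = £0.00.
Line 2 (U-226, Talania, 2,655 kg, £602,021.25):
Base rate for U-226 is 33%.
U-226 has an FTA preferential rate, but origin Talania is not Coreth; base rate stands.
Duty = £602,021.25 × 33% = £198,667.01.
Line 3 (D-842, Coreth, 3,726 liters, £607,300.74):
Base rate for D-842 is 30%.
Origin Coreth is the FTA partner but D-842 is not on the preference list; base rate stands.
The additional-duty order on D-842 targets Karistan, not Coreth; it does not apply.
Duty = £607,300.74 × 30% = £182,190.22.
Total = £0.00 + £198,667.01 + £182,190.22 = £380,857.23.

£380,857.23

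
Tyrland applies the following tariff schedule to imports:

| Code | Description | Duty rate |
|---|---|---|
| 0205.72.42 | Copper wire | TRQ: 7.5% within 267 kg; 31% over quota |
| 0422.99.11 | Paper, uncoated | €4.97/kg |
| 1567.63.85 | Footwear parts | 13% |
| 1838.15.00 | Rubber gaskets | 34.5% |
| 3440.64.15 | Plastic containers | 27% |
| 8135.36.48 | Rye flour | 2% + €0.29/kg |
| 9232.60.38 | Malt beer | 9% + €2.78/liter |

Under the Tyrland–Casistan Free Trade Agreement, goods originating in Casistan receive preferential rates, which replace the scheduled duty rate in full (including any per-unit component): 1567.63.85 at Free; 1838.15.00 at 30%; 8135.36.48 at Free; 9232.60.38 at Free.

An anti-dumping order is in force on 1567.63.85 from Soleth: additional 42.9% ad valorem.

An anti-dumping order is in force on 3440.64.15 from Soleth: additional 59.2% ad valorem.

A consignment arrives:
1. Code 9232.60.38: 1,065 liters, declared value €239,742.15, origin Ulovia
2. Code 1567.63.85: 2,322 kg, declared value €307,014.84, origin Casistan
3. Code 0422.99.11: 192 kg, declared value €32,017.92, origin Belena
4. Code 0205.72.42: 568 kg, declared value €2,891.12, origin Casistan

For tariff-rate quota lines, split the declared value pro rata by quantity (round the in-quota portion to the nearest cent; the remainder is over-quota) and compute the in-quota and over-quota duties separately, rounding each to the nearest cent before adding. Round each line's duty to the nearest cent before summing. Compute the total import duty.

Line 1 (9232.60.38, Ulovia, 1,065 liters, €239,742.15):
Base rate for 9232.60.38 is 9% + €2.78/liter.
9232.60.38 has an FTA preferential rate, but origin Ulovia is not Casistan; base rate stands.
Duty = €239,742.15 × 9% + 1,065 × €2.78 = €24,537.49.
Line 2 (1567.63.85, Casistan, 2,322 kg, €307,014.84):
Base rate for 1567.63.85 is 13%.
Origin Casistan qualifies under the Tyrland–Casistan agreement and 1567.63.85 is covered: preferential rate Free applies instead.
The additional-duty order on 1567.63.85 targets Soleth, not Casistan; it does not apply.
Duty = €307,014.84 × 0% = €0.00.
Line 3 (0422.99.11, Belena, 192 kg, €32,017.92):
Base rate for 0422.99.11 is €4.97/kg.
Duty = 192 × €4.97 = €954.24.
Line 4 (0205.72.42, Casistan, 568 kg, €2,891.12):
Code 0205.72.42 is under a tariff-rate quota (threshold 267 kg). In-quota: 267 kg at 7.5%; over-quota: 301 kg at 31%.
Pro-rata value split: in-quota = €2,891.12 × 267/568 = €1,359.03; over-quota = €2,891.12 − €1,359.03 = €1,532.09.
In-quota duty = €1,359.03 × 7.5% = €101.93. Over-quota duty = €1,532.09 × 31% = €474.95.
Line duty = €101.93 + €474.95 = €576.88.
Total = €24,537.49 + €0.00 + €954.24 + €576.88 = €26,068.61.

€26,068.61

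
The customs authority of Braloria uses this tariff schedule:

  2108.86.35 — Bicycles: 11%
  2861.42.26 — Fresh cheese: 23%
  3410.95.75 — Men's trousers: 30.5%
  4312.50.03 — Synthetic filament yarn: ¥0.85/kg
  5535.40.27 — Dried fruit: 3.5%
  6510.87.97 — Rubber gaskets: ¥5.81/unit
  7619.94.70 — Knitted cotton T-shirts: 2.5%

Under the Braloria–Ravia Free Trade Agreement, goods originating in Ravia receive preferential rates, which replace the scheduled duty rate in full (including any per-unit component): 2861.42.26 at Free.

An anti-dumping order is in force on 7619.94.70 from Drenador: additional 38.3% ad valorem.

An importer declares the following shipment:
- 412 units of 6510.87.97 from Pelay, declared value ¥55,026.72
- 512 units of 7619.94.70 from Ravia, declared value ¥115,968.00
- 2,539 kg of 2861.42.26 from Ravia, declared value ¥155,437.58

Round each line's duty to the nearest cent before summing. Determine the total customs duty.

¥5,292.92

Line 1 (6510.87.97, Pelay, 412 units, ¥55,026.72):
Base rate for 6510.87.97 is ¥5.81/unit.
Duty = 412 × ¥5.81 = ¥2,393.72.
Line 2 (7619.94.70, Ravia, 512 units, ¥115,968.00):
Base rate for 7619.94.70 is 2.5%.
Origin Ravia is the FTA partner but 7619.94.70 is not on the preference list; base rate stands.
The additional-duty order on 7619.94.70 targets Drenador, not Ravia; it does not apply.
Duty = ¥115,968.00 × 2.5% = ¥2,899.20.
Line 3 (2861.42.26, Ravia, 2,539 kg, ¥155,437.58):
Base rate for 2861.42.26 is 23%.
Origin Ravia qualifies under the Braloria–Ravia agreement and 2861.42.26 is covered: preferential rate Free applies instead.
Duty = ¥155,437.58 × 0% = ¥0.00.
Total = ¥2,393.72 + ¥2,899.20 + ¥0.00 = ¥5,292.92.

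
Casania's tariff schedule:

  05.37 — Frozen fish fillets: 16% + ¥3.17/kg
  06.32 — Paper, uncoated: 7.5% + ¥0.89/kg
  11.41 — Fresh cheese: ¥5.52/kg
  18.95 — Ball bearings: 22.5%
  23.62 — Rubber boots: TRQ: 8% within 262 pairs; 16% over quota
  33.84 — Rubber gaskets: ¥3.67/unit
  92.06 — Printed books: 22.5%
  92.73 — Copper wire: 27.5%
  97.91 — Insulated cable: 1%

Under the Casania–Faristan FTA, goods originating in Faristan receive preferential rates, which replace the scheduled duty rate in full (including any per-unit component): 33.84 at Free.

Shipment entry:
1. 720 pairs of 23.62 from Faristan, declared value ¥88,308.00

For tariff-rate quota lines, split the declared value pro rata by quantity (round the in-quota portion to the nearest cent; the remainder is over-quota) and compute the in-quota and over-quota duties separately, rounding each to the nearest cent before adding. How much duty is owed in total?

¥11,558.53

Line 1 (23.62, Faristan, 720 pairs, ¥88,308.00):
Code 23.62 is under a tariff-rate quota (threshold 262 pairs). In-quota: 262 pairs at 8%; over-quota: 458 pairs at 16%.
Pro-rata value split: in-quota = ¥88,308.00 × 262/720 = ¥32,134.30; over-quota = ¥88,308.00 − ¥32,134.30 = ¥56,173.70.
In-quota duty = ¥32,134.30 × 8% = ¥2,570.74. Over-quota duty = ¥56,173.70 × 16% = ¥8,987.79.
Line duty = ¥2,570.74 + ¥8,987.79 = ¥11,558.53.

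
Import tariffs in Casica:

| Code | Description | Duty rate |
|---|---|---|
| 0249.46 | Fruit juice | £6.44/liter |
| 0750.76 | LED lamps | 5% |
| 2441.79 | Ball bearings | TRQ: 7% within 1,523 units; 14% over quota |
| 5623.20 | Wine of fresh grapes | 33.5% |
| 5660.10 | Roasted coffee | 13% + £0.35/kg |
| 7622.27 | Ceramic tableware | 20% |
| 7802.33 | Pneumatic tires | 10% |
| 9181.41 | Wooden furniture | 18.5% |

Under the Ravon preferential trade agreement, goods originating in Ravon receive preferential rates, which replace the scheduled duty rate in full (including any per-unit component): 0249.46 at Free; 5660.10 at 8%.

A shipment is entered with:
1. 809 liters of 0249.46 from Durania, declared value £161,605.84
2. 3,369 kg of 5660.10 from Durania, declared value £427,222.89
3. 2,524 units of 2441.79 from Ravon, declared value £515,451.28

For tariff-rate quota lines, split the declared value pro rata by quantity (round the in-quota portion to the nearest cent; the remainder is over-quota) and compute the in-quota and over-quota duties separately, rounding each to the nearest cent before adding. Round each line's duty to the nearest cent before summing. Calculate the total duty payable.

£112,319.37

Line 1 (0249.46, Durania, 809 liters, £161,605.84):
Base rate for 0249.46 is £6.44/liter.
0249.46 has an FTA preferential rate, but origin Durania is not Ravon; base rate stands.
Duty = 809 × £6.44 = £5,209.96.
Line 2 (5660.10, Durania, 3,369 kg, £427,222.89):
Base rate for 5660.10 is 13% + £0.35/kg.
5660.10 has an FTA preferential rate, but origin Durania is not Ravon; base rate stands.
Duty = £427,222.89 × 13% + 3,369 × £0.35 = £56,718.13.
Line 3 (2441.79, Ravon, 2,524 units, £515,451.28):
Code 2441.79 is under a tariff-rate quota (threshold 1,523 units). In-quota: 1,523 units at 7%; over-quota: 1,001 units at 14%.
Pro-rata value split: in-quota = £515,451.28 × 1,523/2,524 = £311,027.06; over-quota = £515,451.28 − £311,027.06 = £204,424.22.
In-quota duty = £311,027.06 × 7% = £21,771.89. Over-quota duty = £204,424.22 × 14% = £28,619.39.
Line duty = £21,771.89 + £28,619.39 = £50,391.28.
Total = £5,209.96 + £56,718.13 + £50,391.28 = £112,319.37.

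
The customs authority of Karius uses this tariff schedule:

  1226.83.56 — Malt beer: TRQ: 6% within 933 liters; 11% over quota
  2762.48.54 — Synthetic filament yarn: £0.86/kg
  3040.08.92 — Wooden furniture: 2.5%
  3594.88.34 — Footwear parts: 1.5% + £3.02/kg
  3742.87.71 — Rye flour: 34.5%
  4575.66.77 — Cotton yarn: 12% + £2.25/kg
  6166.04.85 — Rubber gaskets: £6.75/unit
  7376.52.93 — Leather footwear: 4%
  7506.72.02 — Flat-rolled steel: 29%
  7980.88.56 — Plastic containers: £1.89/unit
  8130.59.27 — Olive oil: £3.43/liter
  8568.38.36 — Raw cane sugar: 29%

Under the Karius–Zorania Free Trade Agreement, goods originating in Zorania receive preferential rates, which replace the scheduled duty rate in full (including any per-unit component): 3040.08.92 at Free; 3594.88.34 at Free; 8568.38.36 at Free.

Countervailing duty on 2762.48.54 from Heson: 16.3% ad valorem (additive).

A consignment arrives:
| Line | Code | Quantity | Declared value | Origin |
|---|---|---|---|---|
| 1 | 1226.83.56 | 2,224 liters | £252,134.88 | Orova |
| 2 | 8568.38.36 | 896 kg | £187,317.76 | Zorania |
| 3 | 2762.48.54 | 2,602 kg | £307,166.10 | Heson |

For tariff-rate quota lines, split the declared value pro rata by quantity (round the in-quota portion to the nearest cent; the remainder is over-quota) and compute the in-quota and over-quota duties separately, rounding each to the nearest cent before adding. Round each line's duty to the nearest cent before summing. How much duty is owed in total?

£74,751.91

Line 1 (1226.83.56, Orova, 2,224 liters, £252,134.88):
Code 1226.83.56 is under a tariff-rate quota (threshold 933 liters). In-quota: 933 liters at 6%; over-quota: 1,291 liters at 11%.
Pro-rata value split: in-quota = £252,134.88 × 933/2,224 = £105,774.21; over-quota = £252,134.88 − £105,774.21 = £146,360.67.
In-quota duty = £105,774.21 × 6% = £6,346.45. Over-quota duty = £146,360.67 × 11% = £16,099.67.
Line duty = £6,346.45 + £16,099.67 = £22,446.12.
Line 2 (8568.38.36, Zorania, 896 kg, £187,317.76):
Base rate for 8568.38.36 is 29%.
Origin Zorania qualifies under the Karius–Zorania agreement and 8568.38.36 is covered: preferential rate Free applies instead.
Duty = £187,317.76 × 0% = £0.00.
Line 3 (2762.48.54, Heson, 2,602 kg, £307,166.10):
Base rate for 2762.48.54 is £0.86/kg.
Additional duty on 2762.48.54 from Heson: +16.3% ad valorem. Applied ad valorem rate = 16.3%.
Duty = £307,166.10 × 16.3% + 2,602 × £0.86 = £52,305.79.
Total = £22,446.12 + £0.00 + £52,305.79 = £74,751.91.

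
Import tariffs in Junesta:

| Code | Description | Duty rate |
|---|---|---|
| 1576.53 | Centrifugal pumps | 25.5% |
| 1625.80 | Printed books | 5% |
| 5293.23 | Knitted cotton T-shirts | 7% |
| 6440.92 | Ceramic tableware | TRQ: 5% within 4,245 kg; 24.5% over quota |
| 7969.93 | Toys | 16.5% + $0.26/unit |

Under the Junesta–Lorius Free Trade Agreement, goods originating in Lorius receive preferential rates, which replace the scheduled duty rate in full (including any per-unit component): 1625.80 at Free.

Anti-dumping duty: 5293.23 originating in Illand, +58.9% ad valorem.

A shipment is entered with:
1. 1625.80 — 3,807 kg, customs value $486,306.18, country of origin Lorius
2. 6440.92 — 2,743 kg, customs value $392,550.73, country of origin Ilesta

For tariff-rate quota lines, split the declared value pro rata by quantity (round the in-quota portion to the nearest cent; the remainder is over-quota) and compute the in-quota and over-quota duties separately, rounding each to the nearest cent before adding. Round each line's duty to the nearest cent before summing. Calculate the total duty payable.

$19,627.54

Line 1 (1625.80, Lorius, 3,807 kg, $486,306.18):
Base rate for 1625.80 is 5%.
Origin Lorius qualifies under the Junesta–Lorius agreement and 1625.80 is covered: preferential rate Free applies instead.
Duty = $486,306.18 × 0% = $0.00.
Line 2 (6440.92, Ilesta, 2,743 kg, $392,550.73):
Code 6440.92 is under a tariff-rate quota (threshold 4,245 kg). Quantity 2,743 kg is within the quota, so the in-quota rate 5% applies to the full value.
Duty = $392,550.73 × 5% = $19,627.54.
Total = $0.00 + $19,627.54 = $19,627.54.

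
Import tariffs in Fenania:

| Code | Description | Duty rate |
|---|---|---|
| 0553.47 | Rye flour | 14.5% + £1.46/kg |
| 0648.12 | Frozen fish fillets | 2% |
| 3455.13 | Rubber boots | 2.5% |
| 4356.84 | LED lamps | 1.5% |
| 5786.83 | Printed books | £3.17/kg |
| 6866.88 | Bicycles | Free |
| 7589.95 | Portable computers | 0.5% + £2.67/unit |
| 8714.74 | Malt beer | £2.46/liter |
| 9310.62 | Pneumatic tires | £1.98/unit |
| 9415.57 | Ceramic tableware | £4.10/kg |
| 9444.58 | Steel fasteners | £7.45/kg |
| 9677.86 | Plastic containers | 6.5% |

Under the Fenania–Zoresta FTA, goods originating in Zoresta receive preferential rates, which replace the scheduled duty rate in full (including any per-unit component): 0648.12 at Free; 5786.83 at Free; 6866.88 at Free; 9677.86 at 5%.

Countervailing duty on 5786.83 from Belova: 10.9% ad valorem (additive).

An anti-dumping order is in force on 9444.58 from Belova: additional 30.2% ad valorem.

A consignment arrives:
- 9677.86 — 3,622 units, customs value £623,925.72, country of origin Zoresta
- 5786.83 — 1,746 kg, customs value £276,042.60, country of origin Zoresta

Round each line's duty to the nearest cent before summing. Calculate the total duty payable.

£31,196.29

Line 1 (9677.86, Zoresta, 3,622 units, £623,925.72):
Base rate for 9677.86 is 6.5%.
Origin Zoresta qualifies under the Fenania–Zoresta agreement and 9677.86 is covered: preferential rate 5% applies instead.
Duty = £623,925.72 × 5% = £31,196.29.
Line 2 (5786.83, Zoresta, 1,746 kg, £276,042.60):
Base rate for 5786.83 is £3.17/kg.
Origin Zoresta qualifies under the Fenania–Zoresta agreement and 5786.83 is covered: preferential rate Free applies instead.
The additional-duty order on 5786.83 targets Belova, not Zoresta; it does not apply.
Duty = £276,042.60 × 0% = £0.00.
Total = £31,196.29 + £0.00 = £31,196.29.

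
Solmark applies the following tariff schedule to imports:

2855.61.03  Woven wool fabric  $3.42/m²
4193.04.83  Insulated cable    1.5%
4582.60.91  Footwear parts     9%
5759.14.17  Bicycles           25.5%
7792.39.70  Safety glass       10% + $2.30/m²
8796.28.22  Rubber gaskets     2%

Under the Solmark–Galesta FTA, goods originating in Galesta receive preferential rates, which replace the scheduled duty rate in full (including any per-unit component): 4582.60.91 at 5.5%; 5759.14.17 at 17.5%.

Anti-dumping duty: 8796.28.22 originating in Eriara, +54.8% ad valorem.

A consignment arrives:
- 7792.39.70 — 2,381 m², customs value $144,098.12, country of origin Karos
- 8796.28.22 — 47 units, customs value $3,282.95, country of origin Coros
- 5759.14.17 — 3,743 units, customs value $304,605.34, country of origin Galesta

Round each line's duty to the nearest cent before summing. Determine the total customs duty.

Line 1 (7792.39.70, Karos, 2,381 m², $144,098.12):
Base rate for 7792.39.70 is 10% + $2.30/m².
Duty = $144,098.12 × 10% + 2,381 × $2.30 = $19,886.11.
Line 2 (8796.28.22, Coros, 47 units, $3,282.95):
Base rate for 8796.28.22 is 2%.
The additional-duty order on 8796.28.22 targets Eriara, not Coros; it does not apply.
Duty = $3,282.95 × 2% = $65.66.
Line 3 (5759.14.17, Galesta, 3,743 units, $304,605.34):
Base rate for 5759.14.17 is 25.5%.
Origin Galesta qualifies under the Solmark–Galesta agreement and 5759.14.17 is covered: preferential rate 17.5% applies instead.
Duty = $304,605.34 × 17.5% = $53,305.93.
Total = $19,886.11 + $65.66 + $53,305.93 = $73,257.70.

$73,257.70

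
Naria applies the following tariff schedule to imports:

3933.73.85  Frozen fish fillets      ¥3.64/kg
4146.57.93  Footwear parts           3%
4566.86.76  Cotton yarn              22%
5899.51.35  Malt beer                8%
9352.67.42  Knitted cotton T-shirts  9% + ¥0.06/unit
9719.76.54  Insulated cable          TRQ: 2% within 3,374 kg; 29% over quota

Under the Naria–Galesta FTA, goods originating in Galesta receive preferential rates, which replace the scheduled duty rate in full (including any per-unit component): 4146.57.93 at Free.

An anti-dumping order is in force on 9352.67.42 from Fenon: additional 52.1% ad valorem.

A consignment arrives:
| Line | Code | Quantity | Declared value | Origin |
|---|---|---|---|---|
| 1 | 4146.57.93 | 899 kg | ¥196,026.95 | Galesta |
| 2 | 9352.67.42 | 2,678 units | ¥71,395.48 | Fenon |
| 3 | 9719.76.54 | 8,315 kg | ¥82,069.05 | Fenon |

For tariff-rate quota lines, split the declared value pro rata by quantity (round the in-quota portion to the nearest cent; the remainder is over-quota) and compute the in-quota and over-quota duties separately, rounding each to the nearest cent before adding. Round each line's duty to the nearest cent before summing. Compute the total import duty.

¥58,591.97

Line 1 (4146.57.93, Galesta, 899 kg, ¥196,026.95):
Base rate for 4146.57.93 is 3%.
Origin Galesta qualifies under the Naria–Galesta agreement and 4146.57.93 is covered: preferential rate Free applies instead.
Duty = ¥196,026.95 × 0% = ¥0.00.
Line 2 (9352.67.42, Fenon, 2,678 units, ¥71,395.48):
Base rate for 9352.67.42 is 9% + ¥0.06/unit.
Additional duty on 9352.67.42 from Fenon: +52.1%. Applied ad valorem rate: 9% + 52.1% = 61.1%.
Duty = ¥71,395.48 × 61.1% + 2,678 × ¥0.06 = ¥43,783.32.
Line 3 (9719.76.54, Fenon, 8,315 kg, ¥82,069.05):
Code 9719.76.54 is under a tariff-rate quota (threshold 3,374 kg). In-quota: 3,374 kg at 2%; over-quota: 4,941 kg at 29%.
Pro-rata value split: in-quota = ¥82,069.05 × 3,374/8,315 = ¥33,301.38; over-quota = ¥82,069.05 − ¥33,301.38 = ¥48,767.67.
In-quota duty = ¥33,301.38 × 2% = ¥666.03. Over-quota duty = ¥48,767.67 × 29% = ¥14,142.62.
Line duty = ¥666.03 + ¥14,142.62 = ¥14,808.65.
Total = ¥0.00 + ¥43,783.32 + ¥14,808.65 = ¥58,591.97.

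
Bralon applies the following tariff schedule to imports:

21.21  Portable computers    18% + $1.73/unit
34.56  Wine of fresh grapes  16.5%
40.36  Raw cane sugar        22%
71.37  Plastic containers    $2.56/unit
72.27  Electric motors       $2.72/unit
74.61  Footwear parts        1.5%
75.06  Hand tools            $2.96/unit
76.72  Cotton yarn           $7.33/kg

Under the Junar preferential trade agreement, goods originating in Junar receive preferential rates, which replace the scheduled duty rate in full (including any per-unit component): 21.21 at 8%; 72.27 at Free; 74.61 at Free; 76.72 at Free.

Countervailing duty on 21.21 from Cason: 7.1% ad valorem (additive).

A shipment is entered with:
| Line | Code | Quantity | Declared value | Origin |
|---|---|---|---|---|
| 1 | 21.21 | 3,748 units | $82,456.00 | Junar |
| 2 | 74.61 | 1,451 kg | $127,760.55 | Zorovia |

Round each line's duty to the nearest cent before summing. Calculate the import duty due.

$8,512.89

Line 1 (21.21, Junar, 3,748 units, $82,456.00):
Base rate for 21.21 is 18% + $1.73/unit.
Origin Junar qualifies under the Bralon–Junar agreement and 21.21 is covered: preferential rate 8% applies instead.
The additional-duty order on 21.21 targets Cason, not Junar; it does not apply.
Duty = $82,456.00 × 8% = $6,596.48.
Line 2 (74.61, Zorovia, 1,451 kg, $127,760.55):
Base rate for 74.61 is 1.5%.
74.61 has an FTA preferential rate, but origin Zorovia is not Junar; base rate stands.
Duty = $127,760.55 × 1.5% = $1,916.41.
Total = $6,596.48 + $1,916.41 = $8,512.89.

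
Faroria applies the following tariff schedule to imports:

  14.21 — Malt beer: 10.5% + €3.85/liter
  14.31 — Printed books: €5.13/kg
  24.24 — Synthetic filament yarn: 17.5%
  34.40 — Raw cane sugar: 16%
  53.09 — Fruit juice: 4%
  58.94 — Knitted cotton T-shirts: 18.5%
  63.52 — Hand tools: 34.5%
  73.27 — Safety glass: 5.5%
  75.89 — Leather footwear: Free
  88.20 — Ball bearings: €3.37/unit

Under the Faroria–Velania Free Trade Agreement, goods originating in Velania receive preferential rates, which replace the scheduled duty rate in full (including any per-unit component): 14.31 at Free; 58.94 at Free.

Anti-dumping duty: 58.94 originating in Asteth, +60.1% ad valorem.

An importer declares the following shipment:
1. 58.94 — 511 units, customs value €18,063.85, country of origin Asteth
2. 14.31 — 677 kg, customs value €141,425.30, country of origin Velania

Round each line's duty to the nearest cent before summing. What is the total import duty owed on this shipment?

Line 1 (58.94, Asteth, 511 units, €18,063.85):
Base rate for 58.94 is 18.5%.
58.94 has an FTA preferential rate, but origin Asteth is not Velania; base rate stands.
Additional duty on 58.94 from Asteth: +60.1%. Applied ad valorem rate: 18.5% + 60.1% = 78.6%.
Duty = €18,063.85 × 78.6% = €14,198.19.
Line 2 (14.31, Velania, 677 kg, €141,425.30):
Base rate for 14.31 is €5.13/kg.
Origin Velania qualifies under the Faroria–Velania agreement and 14.31 is covered: preferential rate Free applies instead.
Duty = €141,425.30 × 0% = €0.00.
Total = €14,198.19 + €0.00 = €14,198.19.

€14,198.19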